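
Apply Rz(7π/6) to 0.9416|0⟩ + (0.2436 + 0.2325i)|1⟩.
(-0.2437 - 0.9095i)|0⟩ + (-0.2876 + 0.1751i)|1⟩

Rz(7π/6) = [[e^(−iθ/2), 0], [0, e^(iθ/2)]] with e^(±iθ/2) = cos(θ/2) ± i·sin(θ/2); θ = 7π/6, cos(θ/2) ≈ -0.258819, sin(θ/2) ≈ 0.965926.
With a = amp(|0⟩) = 0.9416 and b = amp(|1⟩) = (0.2436 + 0.2325i):
new amp(|0⟩) = (-0.258819 - 0.965926i)·a = (-0.2437 - 0.9095i)
new amp(|1⟩) = (-0.258819 + 0.965926i)·b = (-0.2876 + 0.1751i)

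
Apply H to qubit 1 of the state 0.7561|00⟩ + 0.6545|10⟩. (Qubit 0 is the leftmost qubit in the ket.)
0.5346|00⟩ + 0.5346|01⟩ + 0.4628|10⟩ + 0.4628|11⟩

H on qubit 1 mixes each pair of kets that differ only in qubit 1: amplitudes (a, b) of (|…0…⟩, |…1…⟩) become ((a + b)/√2, (a − b)/√2). Kets absent from the input have amplitude 0.
(|00⟩, |01⟩): (a, b) = (0.7561, 0) → (0.5346, 0.5346)
(|10⟩, |11⟩): (a, b) = (0.6545, 0) → (0.4628, 0.4628)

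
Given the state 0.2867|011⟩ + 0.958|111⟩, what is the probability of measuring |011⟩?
0.0822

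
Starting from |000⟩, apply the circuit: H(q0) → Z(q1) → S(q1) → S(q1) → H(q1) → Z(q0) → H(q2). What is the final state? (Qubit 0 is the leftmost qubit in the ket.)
1/√8|000⟩ + 1/√8|001⟩ + 1/√8|010⟩ + 1/√8|011⟩ - 1/√8|100⟩ - 1/√8|101⟩ - 1/√8|110⟩ - 1/√8|111⟩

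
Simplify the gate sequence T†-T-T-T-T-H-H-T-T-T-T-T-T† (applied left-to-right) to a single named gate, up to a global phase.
T†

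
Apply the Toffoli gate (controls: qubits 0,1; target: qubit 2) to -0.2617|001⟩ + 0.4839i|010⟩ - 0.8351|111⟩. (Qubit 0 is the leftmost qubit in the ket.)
-0.2617|001⟩ + 0.4839i|010⟩ - 0.8351|110⟩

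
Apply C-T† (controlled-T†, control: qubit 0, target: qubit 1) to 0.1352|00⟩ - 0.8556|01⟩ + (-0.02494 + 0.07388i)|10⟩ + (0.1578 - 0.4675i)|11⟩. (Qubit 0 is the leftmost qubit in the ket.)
0.1352|00⟩ - 0.8556|01⟩ + (-0.02494 + 0.07388i)|10⟩ + (-0.219 - 0.4422i)|11⟩

C-T† leaves the control-|0⟩ kets |00⟩, |01⟩ unchanged and applies T† to qubit 1 on the control-|1⟩ pair (|10⟩, |11⟩).
T† = [[1, 0], [0, (1/√2 - (1/√2)i)]].
With a = amp(|10⟩) = (-0.02494 + 0.07388i) and b = amp(|11⟩) = (0.1578 - 0.4675i):
new amp(|10⟩) = (1)·a = (-0.02494 + 0.07388i)
new amp(|11⟩) = (1/√2 - (1/√2)i)·b = (-0.219 - 0.4422i)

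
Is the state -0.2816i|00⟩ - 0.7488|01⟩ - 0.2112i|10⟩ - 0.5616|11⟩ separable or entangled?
Separable

Writing the state as a|00⟩ + b|01⟩ + c|10⟩ + d|11⟩, it is a product state iff ad − bc = 0.
Here (a, b, c, d) = (-0.2816i, -0.7488, -0.2112i, -0.5616): ad − bc = (-0.2816i)(-0.5616) − (-0.7488)(-0.2112i) = 0, so the state is separable.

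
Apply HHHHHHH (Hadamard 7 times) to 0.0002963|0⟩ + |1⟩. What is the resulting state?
0.7073|0⟩ - 0.7069|1⟩

H² = I, so H^7 = H: a single Hadamard. With (a, b) = (0.0002963, 1), H gives ((a + b)/√2, (a − b)/√2) = (0.7073, -0.7069).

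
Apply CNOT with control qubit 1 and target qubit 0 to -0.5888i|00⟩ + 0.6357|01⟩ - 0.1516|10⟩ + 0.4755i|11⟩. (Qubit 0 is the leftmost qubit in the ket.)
-0.5888i|00⟩ + 0.4755i|01⟩ - 0.1516|10⟩ + 0.6357|11⟩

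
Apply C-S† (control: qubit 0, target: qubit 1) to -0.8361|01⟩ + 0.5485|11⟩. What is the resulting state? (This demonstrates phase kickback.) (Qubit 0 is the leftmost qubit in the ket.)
-0.8361|01⟩ - 0.5485i|11⟩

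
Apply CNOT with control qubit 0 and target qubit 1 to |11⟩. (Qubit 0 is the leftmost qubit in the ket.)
|10⟩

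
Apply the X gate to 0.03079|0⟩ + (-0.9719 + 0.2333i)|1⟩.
(-0.9719 + 0.2333i)|0⟩ + 0.03079|1⟩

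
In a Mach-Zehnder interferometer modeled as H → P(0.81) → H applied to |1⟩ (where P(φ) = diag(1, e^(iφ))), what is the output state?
(0.1553 - 0.3621i)|0⟩ + (0.8447 + 0.3621i)|1⟩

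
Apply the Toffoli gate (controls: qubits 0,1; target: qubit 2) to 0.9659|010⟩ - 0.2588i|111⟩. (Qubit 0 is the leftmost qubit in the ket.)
0.9659|010⟩ - 0.2588i|110⟩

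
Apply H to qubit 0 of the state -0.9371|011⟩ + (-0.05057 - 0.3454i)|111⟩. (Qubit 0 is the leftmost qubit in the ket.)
(-0.6984 - 0.2442i)|011⟩ + (-0.6269 + 0.2442i)|111⟩

H on qubit 0 mixes each pair of kets that differ only in qubit 0: amplitudes (a, b) of (|…0…⟩, |…1…⟩) become ((a + b)/√2, (a − b)/√2). Kets absent from the input have amplitude 0.
(|011⟩, |111⟩): (a, b) = (-0.9371, (-0.05057 - 0.3454i)) → ((-0.6984 - 0.2442i), (-0.6269 + 0.2442i))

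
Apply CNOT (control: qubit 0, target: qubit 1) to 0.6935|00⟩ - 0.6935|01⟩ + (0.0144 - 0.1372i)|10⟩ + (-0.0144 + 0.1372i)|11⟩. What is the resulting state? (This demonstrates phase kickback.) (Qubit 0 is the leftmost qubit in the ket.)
0.6935|00⟩ - 0.6935|01⟩ + (-0.0144 + 0.1372i)|10⟩ + (0.0144 - 0.1372i)|11⟩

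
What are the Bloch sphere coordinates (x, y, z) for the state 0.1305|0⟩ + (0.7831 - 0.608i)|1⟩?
(0.2044, -0.1587, -0.9659)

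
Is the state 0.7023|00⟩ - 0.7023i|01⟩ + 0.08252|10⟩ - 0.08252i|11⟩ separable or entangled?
Separable

Writing the state as a|00⟩ + b|01⟩ + c|10⟩ + d|11⟩, it is a product state iff ad − bc = 0.
Here (a, b, c, d) = (0.7023, -0.7023i, 0.08252, -0.08252i): ad − bc = (0.7023)(-0.08252i) − (-0.7023i)(0.08252) = 0, so the state is separable.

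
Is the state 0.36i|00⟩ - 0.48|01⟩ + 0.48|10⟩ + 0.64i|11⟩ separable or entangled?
Separable

Writing the state as a|00⟩ + b|01⟩ + c|10⟩ + d|11⟩, it is a product state iff ad − bc = 0.
Here (a, b, c, d) = (0.36i, -0.48, 0.48, 0.64i): ad − bc = (0.36i)(0.64i) − (-0.48)(0.48) = 0, so the state is separable.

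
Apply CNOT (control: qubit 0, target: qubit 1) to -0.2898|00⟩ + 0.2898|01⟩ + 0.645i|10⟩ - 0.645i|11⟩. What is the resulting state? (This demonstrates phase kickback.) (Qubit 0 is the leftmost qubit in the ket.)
-0.2898|00⟩ + 0.2898|01⟩ - 0.645i|10⟩ + 0.645i|11⟩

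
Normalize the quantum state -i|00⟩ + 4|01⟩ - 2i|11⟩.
-0.2182i|00⟩ + 0.8729|01⟩ - 0.4364i|11⟩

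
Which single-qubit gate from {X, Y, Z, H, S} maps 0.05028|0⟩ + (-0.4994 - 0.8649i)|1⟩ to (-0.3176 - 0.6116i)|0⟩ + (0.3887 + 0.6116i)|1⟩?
H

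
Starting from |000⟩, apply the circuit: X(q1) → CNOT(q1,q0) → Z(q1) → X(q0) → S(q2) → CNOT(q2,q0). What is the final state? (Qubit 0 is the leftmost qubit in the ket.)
-|010⟩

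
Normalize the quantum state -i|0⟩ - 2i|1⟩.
-(1/√5)i|0⟩ - 0.8944i|1⟩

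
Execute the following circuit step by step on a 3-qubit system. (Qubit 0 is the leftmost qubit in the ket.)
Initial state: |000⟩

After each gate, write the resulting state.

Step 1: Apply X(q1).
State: |010⟩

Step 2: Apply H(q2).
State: 1/√2|010⟩ + 1/√2|011⟩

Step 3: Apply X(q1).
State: 1/√2|000⟩ + 1/√2|001⟩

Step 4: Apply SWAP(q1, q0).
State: 1/√2|000⟩ + 1/√2|001⟩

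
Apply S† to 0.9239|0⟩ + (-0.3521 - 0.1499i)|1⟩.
0.9239|0⟩ + (-0.1499 + 0.3521i)|1⟩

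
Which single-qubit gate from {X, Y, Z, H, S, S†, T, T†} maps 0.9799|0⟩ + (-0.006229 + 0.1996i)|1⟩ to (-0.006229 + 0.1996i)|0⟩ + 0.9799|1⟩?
X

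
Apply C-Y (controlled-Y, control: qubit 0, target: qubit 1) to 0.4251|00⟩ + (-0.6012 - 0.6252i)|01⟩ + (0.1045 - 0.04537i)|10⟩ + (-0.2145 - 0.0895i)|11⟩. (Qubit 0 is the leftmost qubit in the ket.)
0.4251|00⟩ + (-0.6012 - 0.6252i)|01⟩ + (-0.0895 + 0.2145i)|10⟩ + (0.04537 + 0.1045i)|11⟩

C-Y leaves the control-|0⟩ kets |00⟩, |01⟩ unchanged and applies Y to qubit 1 on the control-|1⟩ pair (|10⟩, |11⟩).
Y = [[0, -i], [i, 0]].
With a = amp(|10⟩) = (0.1045 - 0.04537i) and b = amp(|11⟩) = (-0.2145 - 0.0895i):
new amp(|10⟩) = (-i)·b = (-0.0895 + 0.2145i)
new amp(|11⟩) = (i)·a = (0.04537 + 0.1045i)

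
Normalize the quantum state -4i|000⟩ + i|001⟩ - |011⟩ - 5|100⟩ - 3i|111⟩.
-0.5547i|000⟩ + 0.1387i|001⟩ - 0.1387|011⟩ - 0.6934|100⟩ - 0.416i|111⟩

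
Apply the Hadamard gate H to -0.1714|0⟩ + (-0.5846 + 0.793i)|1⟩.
(-0.5346 + 0.5607i)|0⟩ + (0.2922 - 0.5607i)|1⟩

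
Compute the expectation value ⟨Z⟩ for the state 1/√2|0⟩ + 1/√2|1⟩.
0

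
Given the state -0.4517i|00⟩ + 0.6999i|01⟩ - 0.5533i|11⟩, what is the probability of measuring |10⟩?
0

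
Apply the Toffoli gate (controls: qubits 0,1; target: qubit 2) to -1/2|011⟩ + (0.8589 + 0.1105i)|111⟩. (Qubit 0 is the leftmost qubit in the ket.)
-1/2|011⟩ + (0.8589 + 0.1105i)|110⟩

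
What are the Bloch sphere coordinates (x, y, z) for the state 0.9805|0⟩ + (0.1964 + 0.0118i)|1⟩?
(0.3851, 0.02314, 0.9227)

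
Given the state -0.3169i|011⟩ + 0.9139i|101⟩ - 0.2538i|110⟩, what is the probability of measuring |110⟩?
0.06441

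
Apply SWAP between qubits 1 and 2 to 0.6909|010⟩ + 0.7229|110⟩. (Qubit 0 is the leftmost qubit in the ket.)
0.6909|001⟩ + 0.7229|101⟩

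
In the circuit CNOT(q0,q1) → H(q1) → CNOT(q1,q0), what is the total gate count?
3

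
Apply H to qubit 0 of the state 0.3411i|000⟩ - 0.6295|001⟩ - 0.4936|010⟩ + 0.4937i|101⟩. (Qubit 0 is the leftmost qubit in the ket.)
0.2412i|000⟩ + (-0.4451 + 0.3491i)|001⟩ - 0.349|010⟩ + 0.2412i|100⟩ + (-0.4451 - 0.3491i)|101⟩ - 0.349|110⟩

H on qubit 0 mixes each pair of kets that differ only in qubit 0: amplitudes (a, b) of (|…0…⟩, |…1…⟩) become ((a + b)/√2, (a − b)/√2). Kets absent from the input have amplitude 0.
(|000⟩, |100⟩): (a, b) = (0.3411i, 0) → (0.2412i, 0.2412i)
(|001⟩, |101⟩): (a, b) = (-0.6295, 0.4937i) → ((-0.4451 + 0.3491i), (-0.4451 - 0.3491i))
(|010⟩, |110⟩): (a, b) = (-0.4936, 0) → (-0.349, -0.349)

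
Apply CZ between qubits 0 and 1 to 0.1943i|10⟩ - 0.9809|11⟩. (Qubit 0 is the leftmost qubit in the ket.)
0.1943i|10⟩ + 0.9809|11⟩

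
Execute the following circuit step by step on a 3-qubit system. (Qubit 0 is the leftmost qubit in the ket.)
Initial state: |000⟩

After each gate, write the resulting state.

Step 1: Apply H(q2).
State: 1/√2|000⟩ + 1/√2|001⟩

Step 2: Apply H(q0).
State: 1/2|000⟩ + 1/2|001⟩ + 1/2|100⟩ + 1/2|101⟩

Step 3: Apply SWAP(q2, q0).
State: 1/2|000⟩ + 1/2|001⟩ + 1/2|100⟩ + 1/2|101⟩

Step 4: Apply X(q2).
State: 1/2|000⟩ + 1/2|001⟩ + 1/2|100⟩ + 1/2|101⟩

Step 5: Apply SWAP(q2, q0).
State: 1/2|000⟩ + 1/2|001⟩ + 1/2|100⟩ + 1/2|101⟩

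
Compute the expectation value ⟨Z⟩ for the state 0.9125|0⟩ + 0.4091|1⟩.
0.6653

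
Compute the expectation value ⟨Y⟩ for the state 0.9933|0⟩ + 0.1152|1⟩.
0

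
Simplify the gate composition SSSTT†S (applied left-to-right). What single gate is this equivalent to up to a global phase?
I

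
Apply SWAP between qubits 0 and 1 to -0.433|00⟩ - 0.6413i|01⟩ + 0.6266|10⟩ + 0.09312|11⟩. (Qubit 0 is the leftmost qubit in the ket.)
-0.433|00⟩ + 0.6266|01⟩ - 0.6413i|10⟩ + 0.09312|11⟩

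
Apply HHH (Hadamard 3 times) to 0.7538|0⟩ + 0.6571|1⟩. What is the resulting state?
0.9977|0⟩ + 0.06838|1⟩

H² = I, so H^3 = H: a single Hadamard. With (a, b) = (0.7538, 0.6571), H gives ((a + b)/√2, (a − b)/√2) = (0.9977, 0.06838).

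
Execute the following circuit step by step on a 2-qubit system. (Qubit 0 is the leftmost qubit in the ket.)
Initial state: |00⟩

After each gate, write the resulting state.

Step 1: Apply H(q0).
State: 1/√2|00⟩ + 1/√2|10⟩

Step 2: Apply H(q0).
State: |00⟩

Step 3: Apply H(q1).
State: 1/√2|00⟩ + 1/√2|01⟩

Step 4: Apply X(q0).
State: 1/√2|10⟩ + 1/√2|11⟩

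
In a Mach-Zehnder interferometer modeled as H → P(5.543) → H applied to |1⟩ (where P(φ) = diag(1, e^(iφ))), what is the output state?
(0.1308 + 0.3372i)|0⟩ + (0.8692 - 0.3372i)|1⟩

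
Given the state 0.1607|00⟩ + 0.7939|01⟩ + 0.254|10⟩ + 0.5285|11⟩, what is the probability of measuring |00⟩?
0.02582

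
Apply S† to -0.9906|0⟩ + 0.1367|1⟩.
-0.9906|0⟩ - 0.1367i|1⟩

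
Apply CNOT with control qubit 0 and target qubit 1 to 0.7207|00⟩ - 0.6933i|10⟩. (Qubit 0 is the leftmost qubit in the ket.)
0.7207|00⟩ - 0.6933i|11⟩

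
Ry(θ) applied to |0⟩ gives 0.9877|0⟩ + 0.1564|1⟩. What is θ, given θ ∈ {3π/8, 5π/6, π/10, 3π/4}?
π/10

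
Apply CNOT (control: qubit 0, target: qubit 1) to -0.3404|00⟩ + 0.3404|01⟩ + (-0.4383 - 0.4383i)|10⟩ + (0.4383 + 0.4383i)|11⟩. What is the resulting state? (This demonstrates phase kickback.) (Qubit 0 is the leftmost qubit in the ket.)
-0.3404|00⟩ + 0.3404|01⟩ + (0.4383 + 0.4383i)|10⟩ + (-0.4383 - 0.4383i)|11⟩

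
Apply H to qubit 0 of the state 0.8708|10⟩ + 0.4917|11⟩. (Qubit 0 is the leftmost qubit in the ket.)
0.6157|00⟩ + 0.3477|01⟩ - 0.6157|10⟩ - 0.3477|11⟩

H on qubit 0 mixes each pair of kets that differ only in qubit 0: amplitudes (a, b) of (|…0…⟩, |…1…⟩) become ((a + b)/√2, (a − b)/√2). Kets absent from the input have amplitude 0.
(|00⟩, |10⟩): (a, b) = (0, 0.8708) → (0.6157, -0.6157)
(|01⟩, |11⟩): (a, b) = (0, 0.4917) → (0.3477, -0.3477)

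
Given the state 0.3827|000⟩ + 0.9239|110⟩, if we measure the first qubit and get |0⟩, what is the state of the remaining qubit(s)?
|00⟩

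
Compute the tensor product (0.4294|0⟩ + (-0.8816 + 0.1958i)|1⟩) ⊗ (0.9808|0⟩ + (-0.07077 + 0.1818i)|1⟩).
0.4212|00⟩ + (-0.03039 + 0.07806i)|01⟩ + (-0.8647 + 0.192i)|10⟩ + (0.02679 - 0.1741i)|11⟩

amp(|b₁b₂…⟩) = product of the factor amplitudes for bits b₁, b₂, …; only kets whose every factor amplitude is nonzero survive.
|00⟩: (0.4294)(0.9808) = 0.4212
|01⟩: (0.4294)(-0.07077 + 0.1818i) = (-0.03039 + 0.07806i)
|10⟩: (-0.8816 + 0.1958i)(0.9808) = (-0.8647 + 0.192i)
|11⟩: (-0.8816 + 0.1958i)(-0.07077 + 0.1818i) = (0.02679 - 0.1741i)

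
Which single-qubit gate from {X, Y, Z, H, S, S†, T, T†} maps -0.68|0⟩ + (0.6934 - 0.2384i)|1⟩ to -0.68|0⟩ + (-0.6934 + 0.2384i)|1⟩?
Z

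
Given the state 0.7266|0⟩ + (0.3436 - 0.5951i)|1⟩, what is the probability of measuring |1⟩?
0.4722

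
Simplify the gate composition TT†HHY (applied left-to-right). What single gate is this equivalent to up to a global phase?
Y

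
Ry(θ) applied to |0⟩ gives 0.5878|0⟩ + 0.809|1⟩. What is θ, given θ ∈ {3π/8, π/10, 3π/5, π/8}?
3π/5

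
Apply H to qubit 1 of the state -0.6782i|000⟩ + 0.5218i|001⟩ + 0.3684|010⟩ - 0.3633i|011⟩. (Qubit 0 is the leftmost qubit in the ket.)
(0.2605 - 0.4796i)|000⟩ + 0.1121i|001⟩ + (-0.2605 - 0.4796i)|010⟩ + 0.6259i|011⟩

H on qubit 1 mixes each pair of kets that differ only in qubit 1: amplitudes (a, b) of (|…0…⟩, |…1…⟩) become ((a + b)/√2, (a − b)/√2). Kets absent from the input have amplitude 0.
(|000⟩, |010⟩): (a, b) = (-0.6782i, 0.3684) → ((0.2605 - 0.4796i), (-0.2605 - 0.4796i))
(|001⟩, |011⟩): (a, b) = (0.5218i, -0.3633i) → (0.1121i, 0.6259i)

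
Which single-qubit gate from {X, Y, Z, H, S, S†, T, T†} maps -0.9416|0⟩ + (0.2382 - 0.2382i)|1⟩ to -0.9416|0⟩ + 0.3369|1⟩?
T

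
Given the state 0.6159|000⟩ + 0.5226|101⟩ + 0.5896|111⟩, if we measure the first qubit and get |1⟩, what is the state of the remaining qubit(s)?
0.6633|01⟩ + 0.7483|11⟩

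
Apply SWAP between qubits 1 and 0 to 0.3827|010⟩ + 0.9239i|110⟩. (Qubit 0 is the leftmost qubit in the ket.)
0.3827|100⟩ + 0.9239i|110⟩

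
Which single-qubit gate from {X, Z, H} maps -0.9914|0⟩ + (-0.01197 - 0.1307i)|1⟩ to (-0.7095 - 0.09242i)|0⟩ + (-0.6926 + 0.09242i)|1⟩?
H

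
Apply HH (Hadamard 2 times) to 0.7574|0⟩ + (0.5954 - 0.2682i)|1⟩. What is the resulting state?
0.7574|0⟩ + (0.5954 - 0.2682i)|1⟩

H² = I, so an even number of Hadamards cancels: H^2 = I and the state is unchanged.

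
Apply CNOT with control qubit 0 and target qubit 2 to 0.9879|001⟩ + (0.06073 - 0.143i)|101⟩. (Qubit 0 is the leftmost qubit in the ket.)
0.9879|001⟩ + (0.06073 - 0.143i)|100⟩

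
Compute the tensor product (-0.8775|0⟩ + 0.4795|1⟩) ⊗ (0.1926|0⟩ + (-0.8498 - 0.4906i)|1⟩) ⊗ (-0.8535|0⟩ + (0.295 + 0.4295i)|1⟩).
0.1442|000⟩ + (-0.04986 - 0.07259i)|001⟩ + (-0.6365 - 0.3674i)|010⟩ + (0.03508 + 0.4473i)|011⟩ - 0.07882|100⟩ + (0.02724 + 0.03967i)|101⟩ + (0.3478 + 0.2008i)|110⟩ + (-0.01917 - 0.2444i)|111⟩

amp(|b₁b₂…⟩) = product of the factor amplitudes for bits b₁, b₂, …; only kets whose every factor amplitude is nonzero survive.
|000⟩: (-0.8775)(0.1926)(-0.8535) = 0.1442
|001⟩: (-0.8775)(0.1926)(0.295 + 0.4295i) = (-0.04986 - 0.07259i)
|010⟩: (-0.8775)(-0.8498 - 0.4906i)(-0.8535) = (-0.6365 - 0.3674i)
|011⟩: (-0.8775)(-0.8498 - 0.4906i)(0.295 + 0.4295i) = (0.03508 + 0.4473i)
|100⟩: (0.4795)(0.1926)(-0.8535) = -0.07882
|101⟩: (0.4795)(0.1926)(0.295 + 0.4295i) = (0.02724 + 0.03967i)
|110⟩: (0.4795)(-0.8498 - 0.4906i)(-0.8535) = (0.3478 + 0.2008i)
|111⟩: (0.4795)(-0.8498 - 0.4906i)(0.295 + 0.4295i) = (-0.01917 - 0.2444i)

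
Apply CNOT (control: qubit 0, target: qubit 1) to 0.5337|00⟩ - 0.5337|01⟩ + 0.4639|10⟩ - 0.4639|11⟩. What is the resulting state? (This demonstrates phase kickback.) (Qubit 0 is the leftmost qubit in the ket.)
0.5337|00⟩ - 0.5337|01⟩ - 0.4639|10⟩ + 0.4639|11⟩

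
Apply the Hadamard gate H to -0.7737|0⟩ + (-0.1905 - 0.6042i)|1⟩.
(-0.6818 - 0.4272i)|0⟩ + (-0.4124 + 0.4272i)|1⟩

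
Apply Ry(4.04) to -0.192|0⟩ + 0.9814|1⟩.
-0.8007|0⟩ - 0.5991|1⟩

Ry(4.04) = [[cos(θ/2), −sin(θ/2)], [sin(θ/2), cos(θ/2)]]; θ = 4.04, cos(θ/2) ≈ -0.434248, sin(θ/2) ≈ 0.900793.
With a = amp(|0⟩) = -0.192 and b = amp(|1⟩) = 0.9814:
new amp(|0⟩) = (-0.434248)·a + (-0.900793)·b = -0.8007
new amp(|1⟩) = (0.900793)·a + (-0.434248)·b = -0.5991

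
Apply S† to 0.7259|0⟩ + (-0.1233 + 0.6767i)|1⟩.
0.7259|0⟩ + (0.6767 + 0.1233i)|1⟩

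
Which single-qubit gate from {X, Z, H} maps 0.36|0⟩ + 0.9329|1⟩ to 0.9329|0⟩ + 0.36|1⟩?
X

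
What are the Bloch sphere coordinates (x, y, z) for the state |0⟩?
(0, 0, 1)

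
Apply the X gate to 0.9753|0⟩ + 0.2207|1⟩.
0.2207|0⟩ + 0.9753|1⟩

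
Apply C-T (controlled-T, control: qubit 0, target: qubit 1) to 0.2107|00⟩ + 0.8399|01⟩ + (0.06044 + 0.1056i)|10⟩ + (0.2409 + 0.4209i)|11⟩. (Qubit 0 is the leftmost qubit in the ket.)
0.2107|00⟩ + 0.8399|01⟩ + (0.06044 + 0.1056i)|10⟩ + (-0.1273 + 0.468i)|11⟩

C-T leaves the control-|0⟩ kets |00⟩, |01⟩ unchanged and applies T to qubit 1 on the control-|1⟩ pair (|10⟩, |11⟩).
T = [[1, 0], [0, (1/√2 + (1/√2)i)]].
With a = amp(|10⟩) = (0.06044 + 0.1056i) and b = amp(|11⟩) = (0.2409 + 0.4209i):
new amp(|10⟩) = (1)·a = (0.06044 + 0.1056i)
new amp(|11⟩) = (1/√2 + (1/√2)i)·b = (-0.1273 + 0.468i)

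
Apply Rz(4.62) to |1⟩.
(-0.6737 + 0.739i)|1⟩

Rz(4.62) = [[e^(−iθ/2), 0], [0, e^(iθ/2)]] with e^(±iθ/2) = cos(θ/2) ± i·sin(θ/2); θ = 4.62, cos(θ/2) ≈ -0.6737, sin(θ/2) ≈ 0.739005.
With a = amp(|0⟩) = 0 and b = amp(|1⟩) = 1:
new amp(|0⟩) = (-0.6737 - 0.739005i)·a = 0
new amp(|1⟩) = (-0.6737 + 0.739005i)·b = (-0.6737 + 0.739i)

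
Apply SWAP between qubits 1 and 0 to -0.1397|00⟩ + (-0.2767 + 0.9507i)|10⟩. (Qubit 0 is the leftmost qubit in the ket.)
-0.1397|00⟩ + (-0.2767 + 0.9507i)|01⟩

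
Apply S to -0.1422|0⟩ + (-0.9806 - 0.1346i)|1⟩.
-0.1422|0⟩ + (0.1346 - 0.9806i)|1⟩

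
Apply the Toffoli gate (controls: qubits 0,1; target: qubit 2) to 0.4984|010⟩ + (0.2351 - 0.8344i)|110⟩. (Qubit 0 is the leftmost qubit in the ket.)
0.4984|010⟩ + (0.2351 - 0.8344i)|111⟩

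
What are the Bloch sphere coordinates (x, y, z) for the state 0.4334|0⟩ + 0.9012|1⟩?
(0.7812, 0, -0.6243)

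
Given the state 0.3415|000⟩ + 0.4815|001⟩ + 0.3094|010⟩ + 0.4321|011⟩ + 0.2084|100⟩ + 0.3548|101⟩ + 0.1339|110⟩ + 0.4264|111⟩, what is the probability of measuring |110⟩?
0.01793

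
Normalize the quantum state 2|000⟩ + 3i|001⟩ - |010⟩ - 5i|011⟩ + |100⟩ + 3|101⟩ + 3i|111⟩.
0.2626|000⟩ + 0.3939i|001⟩ - 0.1313|010⟩ - 0.6565i|011⟩ + 0.1313|100⟩ + 0.3939|101⟩ + 0.3939i|111⟩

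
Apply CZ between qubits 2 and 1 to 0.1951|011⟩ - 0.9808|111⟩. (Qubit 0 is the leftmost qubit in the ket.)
-0.1951|011⟩ + 0.9808|111⟩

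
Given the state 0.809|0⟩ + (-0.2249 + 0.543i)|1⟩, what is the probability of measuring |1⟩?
0.3454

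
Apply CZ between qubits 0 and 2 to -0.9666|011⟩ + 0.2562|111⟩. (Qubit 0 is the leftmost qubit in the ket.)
-0.9666|011⟩ - 0.2562|111⟩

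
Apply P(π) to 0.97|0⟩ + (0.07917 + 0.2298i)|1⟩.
0.97|0⟩ + (-0.07917 - 0.2298i)|1⟩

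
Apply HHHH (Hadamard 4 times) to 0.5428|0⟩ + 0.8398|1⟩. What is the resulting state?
0.5428|0⟩ + 0.8398|1⟩

H² = I, so an even number of Hadamards cancels: H^4 = I and the state is unchanged.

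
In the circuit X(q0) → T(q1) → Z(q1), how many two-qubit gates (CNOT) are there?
0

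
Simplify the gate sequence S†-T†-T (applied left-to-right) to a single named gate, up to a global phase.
S†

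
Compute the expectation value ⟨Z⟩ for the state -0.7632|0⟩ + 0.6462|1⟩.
0.1649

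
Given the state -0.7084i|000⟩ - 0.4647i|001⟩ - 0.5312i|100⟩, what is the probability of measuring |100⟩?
0.2822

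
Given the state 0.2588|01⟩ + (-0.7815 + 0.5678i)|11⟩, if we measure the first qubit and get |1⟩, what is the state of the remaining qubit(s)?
(-0.809 + 0.5878i)|1⟩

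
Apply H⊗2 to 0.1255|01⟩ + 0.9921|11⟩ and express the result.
0.5588|00⟩ - 0.5588|01⟩ - 0.4333|10⟩ + 0.4333|11⟩

H⊗2 gives amp(|y⟩) = (1/2) Σ_x (−1)^(x·y) amp(|x⟩), where x·y is the number of positions in which both x and y have a 1.
|00⟩: (0.1255 + 0.9921)/2 = 0.5588
|01⟩: (-0.1255 - 0.9921)/2 = -0.5588
|10⟩: (0.1255 - 0.9921)/2 = -0.4333
|11⟩: (-0.1255 + 0.9921)/2 = 0.4333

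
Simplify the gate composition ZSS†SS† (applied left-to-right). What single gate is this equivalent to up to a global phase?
Z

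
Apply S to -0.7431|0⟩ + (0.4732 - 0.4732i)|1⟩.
-0.7431|0⟩ + (0.4732 + 0.4732i)|1⟩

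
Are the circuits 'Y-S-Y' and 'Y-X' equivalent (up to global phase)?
No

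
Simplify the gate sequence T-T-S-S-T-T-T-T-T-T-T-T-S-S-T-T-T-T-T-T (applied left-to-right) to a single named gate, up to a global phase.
I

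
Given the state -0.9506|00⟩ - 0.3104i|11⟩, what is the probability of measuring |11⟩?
0.09635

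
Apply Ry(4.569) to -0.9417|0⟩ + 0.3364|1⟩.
0.3622|0⟩ - 0.9321|1⟩

Ry(4.569) = [[cos(θ/2), −sin(θ/2)], [sin(θ/2), cos(θ/2)]]; θ = 4.569, cos(θ/2) ≈ -0.654638, sin(θ/2) ≈ 0.755943.
With a = amp(|0⟩) = -0.9417 and b = amp(|1⟩) = 0.3364:
new amp(|0⟩) = (-0.654638)·a + (-0.755943)·b = 0.3622
new amp(|1⟩) = (0.755943)·a + (-0.654638)·b = -0.9321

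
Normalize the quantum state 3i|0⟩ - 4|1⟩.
0.6i|0⟩ - 0.8|1⟩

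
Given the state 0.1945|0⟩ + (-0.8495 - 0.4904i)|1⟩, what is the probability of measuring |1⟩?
0.9621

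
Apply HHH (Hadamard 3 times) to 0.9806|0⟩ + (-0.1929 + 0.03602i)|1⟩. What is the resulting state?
(0.557 + 0.02547i)|0⟩ + (0.8298 - 0.02547i)|1⟩

H² = I, so H^3 = H: a single Hadamard. With (a, b) = (0.9806, (-0.1929 + 0.03602i)), H gives ((a + b)/√2, (a − b)/√2) = ((0.557 + 0.02547i), (0.8298 - 0.02547i)).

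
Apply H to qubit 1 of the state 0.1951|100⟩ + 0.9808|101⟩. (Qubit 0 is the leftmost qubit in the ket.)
0.138|100⟩ + 0.6935|101⟩ + 0.138|110⟩ + 0.6935|111⟩

H on qubit 1 mixes each pair of kets that differ only in qubit 1: amplitudes (a, b) of (|…0…⟩, |…1…⟩) become ((a + b)/√2, (a − b)/√2). Kets absent from the input have amplitude 0.
(|100⟩, |110⟩): (a, b) = (0.1951, 0) → (0.138, 0.138)
(|101⟩, |111⟩): (a, b) = (0.9808, 0) → (0.6935, 0.6935)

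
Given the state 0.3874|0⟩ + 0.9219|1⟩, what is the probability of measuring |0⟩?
0.1501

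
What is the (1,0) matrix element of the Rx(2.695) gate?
-0.9752i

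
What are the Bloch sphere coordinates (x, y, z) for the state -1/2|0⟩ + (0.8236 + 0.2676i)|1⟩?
(-0.8236, -0.2676, -0.4999)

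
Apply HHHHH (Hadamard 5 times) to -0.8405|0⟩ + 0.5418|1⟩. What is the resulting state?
-0.2112|0⟩ - 0.9774|1⟩

H² = I, so H^5 = H: a single Hadamard. With (a, b) = (-0.8405, 0.5418), H gives ((a + b)/√2, (a − b)/√2) = (-0.2112, -0.9774).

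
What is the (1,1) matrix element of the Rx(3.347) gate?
-0.1025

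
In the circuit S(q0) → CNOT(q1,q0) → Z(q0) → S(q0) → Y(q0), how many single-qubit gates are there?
4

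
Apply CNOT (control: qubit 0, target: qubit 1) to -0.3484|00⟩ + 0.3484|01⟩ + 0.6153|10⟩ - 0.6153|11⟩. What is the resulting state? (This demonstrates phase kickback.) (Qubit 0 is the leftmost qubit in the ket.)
-0.3484|00⟩ + 0.3484|01⟩ - 0.6153|10⟩ + 0.6153|11⟩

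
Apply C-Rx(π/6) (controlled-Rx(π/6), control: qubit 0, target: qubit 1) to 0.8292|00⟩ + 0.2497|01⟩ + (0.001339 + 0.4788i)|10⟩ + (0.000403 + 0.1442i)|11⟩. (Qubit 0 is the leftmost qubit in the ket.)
0.8292|00⟩ + 0.2497|01⟩ + (0.03862 + 0.4624i)|10⟩ + (0.1243 + 0.1389i)|11⟩

C-Rx(π/6) leaves the control-|0⟩ kets |00⟩, |01⟩ unchanged and applies Rx(π/6) to qubit 1 on the control-|1⟩ pair (|10⟩, |11⟩).
Rx(π/6) = [[cos(θ/2), −i·sin(θ/2)], [−i·sin(θ/2), cos(θ/2)]]; θ = π/6, cos(θ/2) ≈ 0.965926, sin(θ/2) ≈ 0.258819.
With a = amp(|10⟩) = (0.001339 + 0.4788i) and b = amp(|11⟩) = (0.000403 + 0.1442i):
new amp(|10⟩) = (0.965926)·a + (-0.258819i)·b = (0.03862 + 0.4624i)
new amp(|11⟩) = (-0.258819i)·a + (0.965926)·b = (0.1243 + 0.1389i)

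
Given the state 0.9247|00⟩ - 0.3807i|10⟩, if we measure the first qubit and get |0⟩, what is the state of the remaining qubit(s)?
|0⟩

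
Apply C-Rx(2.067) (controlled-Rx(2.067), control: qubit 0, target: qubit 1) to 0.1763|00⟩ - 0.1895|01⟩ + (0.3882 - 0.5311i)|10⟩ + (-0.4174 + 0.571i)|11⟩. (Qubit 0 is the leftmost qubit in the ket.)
0.1763|00⟩ - 0.1895|01⟩ + (0.6892 + 0.08676i)|10⟩ + (-0.6699 - 0.04125i)|11⟩

C-Rx(2.067) leaves the control-|0⟩ kets |00⟩, |01⟩ unchanged and applies Rx(2.067) to qubit 1 on the control-|1⟩ pair (|10⟩, |11⟩).
Rx(2.067) = [[cos(θ/2), −i·sin(θ/2)], [−i·sin(θ/2), cos(θ/2)]]; θ = 2.067, cos(θ/2) ≈ 0.511815, sin(θ/2) ≈ 0.859096.
With a = amp(|10⟩) = (0.3882 - 0.5311i) and b = amp(|11⟩) = (-0.4174 + 0.571i):
new amp(|10⟩) = (0.511815)·a + (-0.859096i)·b = (0.6892 + 0.08676i)
new amp(|11⟩) = (-0.859096i)·a + (0.511815)·b = (-0.6699 - 0.04125i)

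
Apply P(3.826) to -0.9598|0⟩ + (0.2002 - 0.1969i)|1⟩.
-0.9598|0⟩ + (-0.2796 + 0.02599i)|1⟩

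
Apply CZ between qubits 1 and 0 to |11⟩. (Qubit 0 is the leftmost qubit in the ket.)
-|11⟩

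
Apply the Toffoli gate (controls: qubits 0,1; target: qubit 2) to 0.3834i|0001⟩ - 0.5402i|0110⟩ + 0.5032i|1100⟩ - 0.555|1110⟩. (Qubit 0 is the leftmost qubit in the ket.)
0.3834i|0001⟩ - 0.5402i|0110⟩ - 0.555|1100⟩ + 0.5032i|1110⟩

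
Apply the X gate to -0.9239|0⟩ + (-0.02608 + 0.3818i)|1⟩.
(-0.02608 + 0.3818i)|0⟩ - 0.9239|1⟩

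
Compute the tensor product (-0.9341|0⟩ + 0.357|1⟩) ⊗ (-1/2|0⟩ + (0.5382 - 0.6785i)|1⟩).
0.4671|00⟩ + (-0.5027 + 0.6338i)|01⟩ - 0.1785|10⟩ + (0.1921 - 0.2422i)|11⟩

amp(|b₁b₂…⟩) = product of the factor amplitudes for bits b₁, b₂, …; only kets whose every factor amplitude is nonzero survive.
|00⟩: (-0.9341)(-1/2) = 0.4671
|01⟩: (-0.9341)(0.5382 - 0.6785i) = (-0.5027 + 0.6338i)
|10⟩: (0.357)(-1/2) = -0.1785
|11⟩: (0.357)(0.5382 - 0.6785i) = (0.1921 - 0.2422i)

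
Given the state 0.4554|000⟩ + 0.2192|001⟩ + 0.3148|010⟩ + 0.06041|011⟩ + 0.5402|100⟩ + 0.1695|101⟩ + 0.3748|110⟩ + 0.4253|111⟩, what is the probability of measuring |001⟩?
0.04805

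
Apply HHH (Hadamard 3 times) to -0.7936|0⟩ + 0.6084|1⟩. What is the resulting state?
-0.131|0⟩ - 0.9914|1⟩

H² = I, so H^3 = H: a single Hadamard. With (a, b) = (-0.7936, 0.6084), H gives ((a + b)/√2, (a − b)/√2) = (-0.131, -0.9914).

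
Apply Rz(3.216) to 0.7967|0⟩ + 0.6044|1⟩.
(-0.02963 - 0.7961i)|0⟩ + (-0.02248 + 0.604i)|1⟩

Rz(3.216) = [[e^(−iθ/2), 0], [0, e^(iθ/2)]] with e^(±iθ/2) = cos(θ/2) ± i·sin(θ/2); θ = 3.216, cos(θ/2) ≈ -0.0371951, sin(θ/2) ≈ 0.999308.
With a = amp(|0⟩) = 0.7967 and b = amp(|1⟩) = 0.6044:
new amp(|0⟩) = (-0.0371951 - 0.999308i)·a = (-0.02963 - 0.7961i)
new amp(|1⟩) = (-0.0371951 + 0.999308i)·b = (-0.02248 + 0.604i)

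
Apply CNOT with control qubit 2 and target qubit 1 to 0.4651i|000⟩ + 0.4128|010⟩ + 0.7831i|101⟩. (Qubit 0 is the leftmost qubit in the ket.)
0.4651i|000⟩ + 0.4128|010⟩ + 0.7831i|111⟩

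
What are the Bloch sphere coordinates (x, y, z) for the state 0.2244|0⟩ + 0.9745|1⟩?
(0.4374, 0, -0.8993)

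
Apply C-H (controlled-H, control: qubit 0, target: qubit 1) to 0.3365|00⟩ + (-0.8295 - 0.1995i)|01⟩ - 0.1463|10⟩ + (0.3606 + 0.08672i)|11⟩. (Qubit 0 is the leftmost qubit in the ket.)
0.3365|00⟩ + (-0.8295 - 0.1995i)|01⟩ + (0.1515 + 0.06132i)|10⟩ + (-0.3584 - 0.06132i)|11⟩

C-H leaves the control-|0⟩ kets |00⟩, |01⟩ unchanged and applies H to qubit 1 on the control-|1⟩ pair (|10⟩, |11⟩).
H = [[1/√2, 1/√2], [1/√2, -1/√2]].
With a = amp(|10⟩) = -0.1463 and b = amp(|11⟩) = (0.3606 + 0.08672i):
new amp(|10⟩) = (1/√2)·a + (1/√2)·b = (0.1515 + 0.06132i)
new amp(|11⟩) = (1/√2)·a + (-1/√2)·b = (-0.3584 - 0.06132i)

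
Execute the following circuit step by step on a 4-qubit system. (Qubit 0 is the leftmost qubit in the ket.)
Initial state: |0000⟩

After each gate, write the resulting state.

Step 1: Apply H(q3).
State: 1/√2|0000⟩ + 1/√2|0001⟩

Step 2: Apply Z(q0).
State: 1/√2|0000⟩ + 1/√2|0001⟩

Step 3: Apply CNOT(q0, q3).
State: 1/√2|0000⟩ + 1/√2|0001⟩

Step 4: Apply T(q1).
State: 1/√2|0000⟩ + 1/√2|0001⟩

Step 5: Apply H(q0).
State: 1/2|0000⟩ + 1/2|0001⟩ + 1/2|1000⟩ + 1/2|1001⟩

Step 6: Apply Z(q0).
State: 1/2|0000⟩ + 1/2|0001⟩ - 1/2|1000⟩ - 1/2|1001⟩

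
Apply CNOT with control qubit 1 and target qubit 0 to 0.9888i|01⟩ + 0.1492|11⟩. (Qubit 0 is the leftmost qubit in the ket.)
0.1492|01⟩ + 0.9888i|11⟩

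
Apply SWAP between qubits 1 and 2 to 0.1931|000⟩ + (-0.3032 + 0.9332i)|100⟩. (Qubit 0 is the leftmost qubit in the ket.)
0.1931|000⟩ + (-0.3032 + 0.9332i)|100⟩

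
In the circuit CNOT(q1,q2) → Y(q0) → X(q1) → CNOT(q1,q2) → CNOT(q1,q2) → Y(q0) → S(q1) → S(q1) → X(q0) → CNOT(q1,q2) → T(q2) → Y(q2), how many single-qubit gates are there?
8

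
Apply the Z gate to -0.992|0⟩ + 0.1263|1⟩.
-0.992|0⟩ - 0.1263|1⟩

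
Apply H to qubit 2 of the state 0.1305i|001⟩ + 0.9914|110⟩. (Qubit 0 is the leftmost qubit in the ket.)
0.09228i|000⟩ - 0.09228i|001⟩ + 0.701|110⟩ + 0.701|111⟩

H on qubit 2 mixes each pair of kets that differ only in qubit 2: amplitudes (a, b) of (|…0…⟩, |…1…⟩) become ((a + b)/√2, (a − b)/√2). Kets absent from the input have amplitude 0.
(|000⟩, |001⟩): (a, b) = (0, 0.1305i) → (0.09228i, -0.09228i)
(|110⟩, |111⟩): (a, b) = (0.9914, 0) → (0.701, 0.701)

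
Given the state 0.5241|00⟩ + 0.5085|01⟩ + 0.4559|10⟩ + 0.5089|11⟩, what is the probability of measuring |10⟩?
0.2078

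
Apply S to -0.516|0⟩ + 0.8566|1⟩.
-0.516|0⟩ + 0.8566i|1⟩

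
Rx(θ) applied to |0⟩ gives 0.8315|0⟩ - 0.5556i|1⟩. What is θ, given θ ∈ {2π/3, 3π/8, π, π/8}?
3π/8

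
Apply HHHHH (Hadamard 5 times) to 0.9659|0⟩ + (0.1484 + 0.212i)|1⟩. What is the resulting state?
(0.7879 + 0.1499i)|0⟩ + (0.5781 - 0.1499i)|1⟩

H² = I, so H^5 = H: a single Hadamard. With (a, b) = (0.9659, (0.1484 + 0.212i)), H gives ((a + b)/√2, (a − b)/√2) = ((0.7879 + 0.1499i), (0.5781 - 0.1499i)).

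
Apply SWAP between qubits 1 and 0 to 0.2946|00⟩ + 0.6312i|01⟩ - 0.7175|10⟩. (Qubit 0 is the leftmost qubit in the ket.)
0.2946|00⟩ - 0.7175|01⟩ + 0.6312i|10⟩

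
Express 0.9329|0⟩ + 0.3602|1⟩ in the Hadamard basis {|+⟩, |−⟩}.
0.9144|+⟩ + 0.405|−⟩

With |ψ⟩ = α|0⟩ + β|1⟩, the Hadamard-basis coefficients are ⟨+|ψ⟩ = (α + β)/√2 and ⟨−|ψ⟩ = (α − β)/√2.
Here α = 0.9329, β = 0.3602: (α + β)/√2 = 0.9144, (α − β)/√2 = 0.405.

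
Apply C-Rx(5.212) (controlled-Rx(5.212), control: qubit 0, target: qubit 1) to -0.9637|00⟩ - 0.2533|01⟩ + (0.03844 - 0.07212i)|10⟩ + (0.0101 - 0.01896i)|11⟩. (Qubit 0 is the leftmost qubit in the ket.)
-0.9637|00⟩ - 0.2533|01⟩ + (-0.04273 + 0.05687i)|10⟩ + (-0.04549 - 0.003313i)|11⟩

C-Rx(5.212) leaves the control-|0⟩ kets |00⟩, |01⟩ unchanged and applies Rx(5.212) to qubit 1 on the control-|1⟩ pair (|10⟩, |11⟩).
Rx(5.212) = [[cos(θ/2), −i·sin(θ/2)], [−i·sin(θ/2), cos(θ/2)]]; θ = 5.212, cos(θ/2) ≈ -0.859966, sin(θ/2) ≈ 0.510351.
With a = amp(|10⟩) = (0.03844 - 0.07212i) and b = amp(|11⟩) = (0.0101 - 0.01896i):
new amp(|10⟩) = (-0.859966)·a + (-0.510351i)·b = (-0.04273 + 0.05687i)
new amp(|11⟩) = (-0.510351i)·a + (-0.859966)·b = (-0.04549 - 0.003313i)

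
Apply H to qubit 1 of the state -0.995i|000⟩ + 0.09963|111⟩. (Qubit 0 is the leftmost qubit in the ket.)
-0.7036i|000⟩ - 0.7036i|010⟩ + 0.07045|101⟩ - 0.07045|111⟩

H on qubit 1 mixes each pair of kets that differ only in qubit 1: amplitudes (a, b) of (|…0…⟩, |…1…⟩) become ((a + b)/√2, (a − b)/√2). Kets absent from the input have amplitude 0.
(|000⟩, |010⟩): (a, b) = (-0.995i, 0) → (-0.7036i, -0.7036i)
(|101⟩, |111⟩): (a, b) = (0, 0.09963) → (0.07045, -0.07045)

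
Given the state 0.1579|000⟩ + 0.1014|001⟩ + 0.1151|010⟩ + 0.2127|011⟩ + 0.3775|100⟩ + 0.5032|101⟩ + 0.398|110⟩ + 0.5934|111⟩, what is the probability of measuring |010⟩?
0.01325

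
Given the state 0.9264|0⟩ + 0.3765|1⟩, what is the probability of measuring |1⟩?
0.1418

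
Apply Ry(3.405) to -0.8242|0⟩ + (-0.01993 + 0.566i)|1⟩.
(0.128 - 0.5611i)|0⟩ + (-0.8144 - 0.07433i)|1⟩

Ry(3.405) = [[cos(θ/2), −sin(θ/2)], [sin(θ/2), cos(θ/2)]]; θ = 3.405, cos(θ/2) ≈ -0.131323, sin(θ/2) ≈ 0.99134.
With a = amp(|0⟩) = -0.8242 and b = amp(|1⟩) = (-0.01993 + 0.566i):
new amp(|0⟩) = (-0.131323)·a + (-0.99134)·b = (0.128 - 0.5611i)
new amp(|1⟩) = (0.99134)·a + (-0.131323)·b = (-0.8144 - 0.07433i)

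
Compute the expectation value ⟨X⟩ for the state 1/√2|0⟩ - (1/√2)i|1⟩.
0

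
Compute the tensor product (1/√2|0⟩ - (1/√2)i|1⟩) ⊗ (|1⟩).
1/√2|01⟩ - (1/√2)i|11⟩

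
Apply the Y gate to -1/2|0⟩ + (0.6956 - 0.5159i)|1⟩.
(-0.5159 - 0.6956i)|0⟩ - (1/2)i|1⟩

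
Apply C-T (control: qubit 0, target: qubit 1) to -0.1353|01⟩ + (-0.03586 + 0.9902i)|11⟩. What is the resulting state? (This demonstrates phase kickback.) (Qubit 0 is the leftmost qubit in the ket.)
-0.1353|01⟩ + (-0.7255 + 0.6748i)|11⟩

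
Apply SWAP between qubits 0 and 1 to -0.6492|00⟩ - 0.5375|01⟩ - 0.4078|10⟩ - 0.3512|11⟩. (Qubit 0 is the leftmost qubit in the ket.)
-0.6492|00⟩ - 0.4078|01⟩ - 0.5375|10⟩ - 0.3512|11⟩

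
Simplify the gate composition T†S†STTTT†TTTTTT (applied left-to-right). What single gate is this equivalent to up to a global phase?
T†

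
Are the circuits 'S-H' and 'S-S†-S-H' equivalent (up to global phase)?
Yes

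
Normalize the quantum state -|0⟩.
-|0⟩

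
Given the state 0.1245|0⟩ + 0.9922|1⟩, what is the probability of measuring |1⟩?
0.9845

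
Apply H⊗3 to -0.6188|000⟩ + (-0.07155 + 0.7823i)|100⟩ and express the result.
(-0.2441 + 0.2766i)|000⟩ + (-0.2441 + 0.2766i)|001⟩ + (-0.2441 + 0.2766i)|010⟩ + (-0.2441 + 0.2766i)|011⟩ + (-0.1935 - 0.2766i)|100⟩ + (-0.1935 - 0.2766i)|101⟩ + (-0.1935 - 0.2766i)|110⟩ + (-0.1935 - 0.2766i)|111⟩

H⊗3 gives amp(|y⟩) = (1/2√2) Σ_x (−1)^(x·y) amp(|x⟩), where x·y is the number of positions in which both x and y have a 1.
|000⟩: (-0.6188 + (-0.07155 + 0.7823i))/(2√2) = (-0.2441 + 0.2766i)
|001⟩: (-0.6188 + (-0.07155 + 0.7823i))/(2√2) = (-0.2441 + 0.2766i)
|010⟩: (-0.6188 + (-0.07155 + 0.7823i))/(2√2) = (-0.2441 + 0.2766i)
|011⟩: (-0.6188 + (-0.07155 + 0.7823i))/(2√2) = (-0.2441 + 0.2766i)
|100⟩: (-0.6188 - (-0.07155 + 0.7823i))/(2√2) = (-0.1935 - 0.2766i)
|101⟩: (-0.6188 - (-0.07155 + 0.7823i))/(2√2) = (-0.1935 - 0.2766i)
|110⟩: (-0.6188 - (-0.07155 + 0.7823i))/(2√2) = (-0.1935 - 0.2766i)
|111⟩: (-0.6188 - (-0.07155 + 0.7823i))/(2√2) = (-0.1935 - 0.2766i)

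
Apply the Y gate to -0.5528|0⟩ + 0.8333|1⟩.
-0.8333i|0⟩ - 0.5528i|1⟩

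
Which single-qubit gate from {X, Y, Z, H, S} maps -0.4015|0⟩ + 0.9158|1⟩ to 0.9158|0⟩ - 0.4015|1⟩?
X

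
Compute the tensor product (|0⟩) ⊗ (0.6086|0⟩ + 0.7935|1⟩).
0.6086|00⟩ + 0.7935|01⟩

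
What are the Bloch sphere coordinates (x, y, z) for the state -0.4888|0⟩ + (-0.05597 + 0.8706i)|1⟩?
(0.05472, -0.8511, -0.5222)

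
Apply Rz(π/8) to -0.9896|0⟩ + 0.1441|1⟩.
(-0.9706 + 0.1931i)|0⟩ + (0.1413 + 0.02811i)|1⟩

Rz(π/8) = [[e^(−iθ/2), 0], [0, e^(iθ/2)]] with e^(±iθ/2) = cos(θ/2) ± i·sin(θ/2); θ = π/8, cos(θ/2) ≈ 0.980785, sin(θ/2) ≈ 0.19509.
With a = amp(|0⟩) = -0.9896 and b = amp(|1⟩) = 0.1441:
new amp(|0⟩) = (0.980785 - 0.19509i)·a = (-0.9706 + 0.1931i)
new amp(|1⟩) = (0.980785 + 0.19509i)·b = (0.1413 + 0.02811i)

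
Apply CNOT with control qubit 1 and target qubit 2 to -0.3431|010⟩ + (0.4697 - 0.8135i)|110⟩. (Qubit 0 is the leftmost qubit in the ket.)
-0.3431|011⟩ + (0.4697 - 0.8135i)|111⟩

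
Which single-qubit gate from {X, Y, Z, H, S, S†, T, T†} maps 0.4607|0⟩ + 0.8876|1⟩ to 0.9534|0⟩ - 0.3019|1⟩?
H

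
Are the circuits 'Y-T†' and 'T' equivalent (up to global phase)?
No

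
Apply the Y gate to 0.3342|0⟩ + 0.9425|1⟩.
-0.9425i|0⟩ + 0.3342i|1⟩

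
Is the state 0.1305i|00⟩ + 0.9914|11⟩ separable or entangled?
Entangled

Writing the state as a|00⟩ + b|01⟩ + c|10⟩ + d|11⟩, it is a product state iff ad − bc = 0.
Here (a, b, c, d) = (0.1305i, 0, 0, 0.9914): ad − bc = (0.1305i)(0.9914) − (0)(0) = 0.1294i ≠ 0, so the state is entangled.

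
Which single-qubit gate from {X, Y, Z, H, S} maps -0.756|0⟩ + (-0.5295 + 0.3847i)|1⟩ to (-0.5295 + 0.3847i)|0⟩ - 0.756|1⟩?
X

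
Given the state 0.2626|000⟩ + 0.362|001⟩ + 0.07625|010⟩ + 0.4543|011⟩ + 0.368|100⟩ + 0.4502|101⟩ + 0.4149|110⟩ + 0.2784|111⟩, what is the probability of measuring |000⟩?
0.06896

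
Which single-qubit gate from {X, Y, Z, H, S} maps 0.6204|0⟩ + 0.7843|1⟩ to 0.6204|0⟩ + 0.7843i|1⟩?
S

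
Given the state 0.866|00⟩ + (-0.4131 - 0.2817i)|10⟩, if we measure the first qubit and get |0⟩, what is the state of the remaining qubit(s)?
|0⟩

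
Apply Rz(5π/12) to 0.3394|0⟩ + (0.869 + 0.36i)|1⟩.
(0.2693 - 0.2066i)|0⟩ + (0.4703 + 0.8146i)|1⟩

Rz(5π/12) = [[e^(−iθ/2), 0], [0, e^(iθ/2)]] with e^(±iθ/2) = cos(θ/2) ± i·sin(θ/2); θ = 5π/12, cos(θ/2) ≈ 0.793353, sin(θ/2) ≈ 0.608761.
With a = amp(|0⟩) = 0.3394 and b = amp(|1⟩) = (0.869 + 0.36i):
new amp(|0⟩) = (0.793353 - 0.608761i)·a = (0.2693 - 0.2066i)
new amp(|1⟩) = (0.793353 + 0.608761i)·b = (0.4703 + 0.8146i)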